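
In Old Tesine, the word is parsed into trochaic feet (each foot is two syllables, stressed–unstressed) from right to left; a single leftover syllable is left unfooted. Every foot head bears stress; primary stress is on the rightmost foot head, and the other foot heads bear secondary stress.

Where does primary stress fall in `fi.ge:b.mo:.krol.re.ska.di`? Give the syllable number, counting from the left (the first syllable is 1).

Parse right to left into trochaic (ˈσσ) feet: fi (ˈge:b.mo:) (ˈkrol.re) (ˈska.di). Syllable 1 is left unfooted.
Foot heads (stressed positions): 2, 4, 6.
End Rule Rightmost: primary stress on the rightmost head = syllable 6.
Primary stress: syllable 6 → fi.ge:b.mo:.krol.re.ˈska.di.

6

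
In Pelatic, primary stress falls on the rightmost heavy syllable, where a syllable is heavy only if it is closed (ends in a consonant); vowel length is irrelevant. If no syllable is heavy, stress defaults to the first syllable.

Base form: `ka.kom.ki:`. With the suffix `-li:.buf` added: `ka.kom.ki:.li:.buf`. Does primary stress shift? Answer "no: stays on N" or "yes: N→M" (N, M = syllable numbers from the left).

yes: 2→5

Base `ka.kom.ki:` (3 syllables):
  Weights: 1 ka L, 2 kom H, 3 ki: L.
  Heavy syllables in the domain: 2. The rightmost is syllable 2 (kom).
  → primary stress on syllable 2.
Suffixed `ka.kom.ki:.li:.buf` (5 syllables):
  Weights: 1 ka L, 2 kom H, 3 ki: L, 4 li: L, 5 buf H.
  Heavy syllables in the domain: 2, 5. The rightmost is syllable 5 (buf).
  → primary stress on syllable 5.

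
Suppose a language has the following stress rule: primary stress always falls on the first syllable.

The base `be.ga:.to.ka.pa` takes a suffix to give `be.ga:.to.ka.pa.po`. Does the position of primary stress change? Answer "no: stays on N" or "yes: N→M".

Base `be.ga:.to.ka.pa` (5 syllables):
  The word has 5 syllables; the first syllable is syllable 1 (be).
  → primary stress on syllable 1.
Suffixed `be.ga:.to.ka.pa.po` (6 syllables):
  The word has 6 syllables; the first syllable is syllable 1 (be).
  → primary stress on syllable 1.

no: stays on 1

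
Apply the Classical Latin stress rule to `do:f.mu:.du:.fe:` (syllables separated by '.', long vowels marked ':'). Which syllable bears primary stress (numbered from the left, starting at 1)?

Classical Latin: stress the penult if heavy (long vowel or closed), else the antepenult.
Weights: 2 mu: H, 3 du: H, 4 fe: H.
The penult (syllable 3, du:) is heavy, so it takes stress.
Stress on syllable 3: do:f.mu:.ˈdu:.fe:.

3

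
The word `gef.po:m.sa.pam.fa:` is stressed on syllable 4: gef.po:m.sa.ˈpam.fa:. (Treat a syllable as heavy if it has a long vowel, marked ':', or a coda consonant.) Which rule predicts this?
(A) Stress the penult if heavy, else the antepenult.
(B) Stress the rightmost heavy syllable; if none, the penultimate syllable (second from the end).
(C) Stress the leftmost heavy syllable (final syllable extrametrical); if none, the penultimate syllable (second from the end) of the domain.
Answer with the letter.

Rule A → syllable 4 ✓.
Rule B → syllable 5 (observed: 4).
Rule C → syllable 1 (observed: 4).

A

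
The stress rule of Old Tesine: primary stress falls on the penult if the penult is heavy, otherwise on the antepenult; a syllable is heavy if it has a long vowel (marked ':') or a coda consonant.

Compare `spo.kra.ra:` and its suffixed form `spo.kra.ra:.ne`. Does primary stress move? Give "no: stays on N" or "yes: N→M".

Base `spo.kra.ra:` (3 syllables):
  Weights: 1 spo L, 2 kra L, 3 ra: H.
  The penult (syllable 2, kra) is light, so stress falls on the antepenult (syllable 1, spo).
  → primary stress on syllable 1.
Suffixed `spo.kra.ra:.ne` (4 syllables):
  Weights: 2 kra L, 3 ra: H, 4 ne L.
  The penult (syllable 3, ra:) is heavy, so it takes stress.
  → primary stress on syllable 3.

yes: 1→3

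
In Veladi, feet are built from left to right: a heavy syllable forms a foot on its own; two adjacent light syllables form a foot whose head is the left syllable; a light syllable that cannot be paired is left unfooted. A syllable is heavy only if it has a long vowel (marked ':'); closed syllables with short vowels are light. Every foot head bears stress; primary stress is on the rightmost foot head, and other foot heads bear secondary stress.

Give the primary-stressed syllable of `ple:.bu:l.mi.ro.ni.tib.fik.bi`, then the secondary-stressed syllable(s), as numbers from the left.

Weights: 1 ple: H, 2 bu:l H, 3 mi L, 4 ro L, 5 ni L, 6 tib L, 7 fik L, 8 bi L.
Parse left to right (heavy = foot alone; LL = one foot; stranded L unfooted): (ˈple:) (ˈbu:l) (ˈmi.ro) (ˈni.tib) (ˈfik.bi).
Foot heads: 1, 2, 3, 5, 7.
Primary stress on the rightmost head = syllable 7.
Secondary stress on 1, 2, 3, 5: ˌple:.ˌbu:l.ˌmi.ro.ˌni.tib.ˈfik.bi.

primary 7, secondary 1, 2, 3, 5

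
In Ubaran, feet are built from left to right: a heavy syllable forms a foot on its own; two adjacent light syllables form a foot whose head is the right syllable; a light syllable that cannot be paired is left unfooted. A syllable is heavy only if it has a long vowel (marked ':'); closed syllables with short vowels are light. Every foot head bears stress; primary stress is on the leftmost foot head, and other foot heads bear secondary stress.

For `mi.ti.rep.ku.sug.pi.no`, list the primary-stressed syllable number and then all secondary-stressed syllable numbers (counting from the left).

primary 2, secondary 4, 6

Weights: 1 mi L, 2 ti L, 3 rep L, 4 ku L, 5 sug L, 6 pi L, 7 no L.
Parse left to right (heavy = foot alone; LL = one foot; stranded L unfooted): (mi.ˈti) (rep.ˈku) (sug.ˈpi) no.
Foot heads: 2, 4, 6.
Primary stress on the leftmost head = syllable 2.
Secondary stress on 4, 6: mi.ˈti.rep.ˌku.sug.ˌpi.no.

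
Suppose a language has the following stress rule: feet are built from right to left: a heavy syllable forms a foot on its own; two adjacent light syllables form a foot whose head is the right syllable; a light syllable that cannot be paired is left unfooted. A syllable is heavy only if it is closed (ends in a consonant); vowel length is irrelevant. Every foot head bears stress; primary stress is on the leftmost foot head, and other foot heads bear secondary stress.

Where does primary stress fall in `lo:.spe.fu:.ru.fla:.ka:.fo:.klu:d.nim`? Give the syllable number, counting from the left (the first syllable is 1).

3

Weights: 1 lo: L, 2 spe L, 3 fu: L, 4 ru L, 5 fla: L, 6 ka: L, 7 fo: L, 8 klu:d H, 9 nim H.
Parse right to left (heavy = foot alone; LL = one foot; stranded L unfooted): lo: (spe.ˈfu:) (ru.ˈfla:) (ka:.ˈfo:) (ˈklu:d) (ˈnim).
Foot heads: 3, 5, 7, 8, 9.
Primary stress on the leftmost head = syllable 3.
Primary stress: syllable 3 → lo:.spe.ˈfu:.ru.fla:.ka:.fo:.klu:d.nim.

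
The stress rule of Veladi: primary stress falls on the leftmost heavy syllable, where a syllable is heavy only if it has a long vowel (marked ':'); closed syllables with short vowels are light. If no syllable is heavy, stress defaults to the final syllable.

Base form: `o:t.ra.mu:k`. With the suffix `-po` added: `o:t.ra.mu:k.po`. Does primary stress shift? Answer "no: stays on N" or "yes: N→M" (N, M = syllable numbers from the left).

no: stays on 1

Base `o:t.ra.mu:k` (3 syllables):
  Weights: 1 o:t H, 2 ra L, 3 mu:k H.
  Heavy syllables in the domain: 1, 3. The leftmost is syllable 1 (o:t).
  → primary stress on syllable 1.
Suffixed `o:t.ra.mu:k.po` (4 syllables):
  Weights: 1 o:t H, 2 ra L, 3 mu:k H, 4 po L.
  Heavy syllables in the domain: 1, 3. The leftmost is syllable 1 (o:t).
  → primary stress on syllable 1.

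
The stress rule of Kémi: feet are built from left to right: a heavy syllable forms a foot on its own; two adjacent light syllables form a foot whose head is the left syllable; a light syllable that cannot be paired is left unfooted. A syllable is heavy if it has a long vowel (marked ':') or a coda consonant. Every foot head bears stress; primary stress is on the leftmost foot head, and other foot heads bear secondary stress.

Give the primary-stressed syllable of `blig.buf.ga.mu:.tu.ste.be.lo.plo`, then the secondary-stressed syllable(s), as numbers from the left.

primary 1, secondary 2, 4, 5, 7

Weights: 1 blig H, 2 buf H, 3 ga L, 4 mu: H, 5 tu L, 6 ste L, 7 be L, 8 lo L, 9 plo L.
Parse left to right (heavy = foot alone; LL = one foot; stranded L unfooted): (ˈblig) (ˈbuf) ga (ˈmu:) (ˈtu.ste) (ˈbe.lo) plo.
Foot heads: 1, 2, 4, 5, 7.
Primary stress on the leftmost head = syllable 1.
Secondary stress on 2, 4, 5, 7: ˈblig.ˌbuf.ga.ˌmu:.ˌtu.ste.ˌbe.lo.plo.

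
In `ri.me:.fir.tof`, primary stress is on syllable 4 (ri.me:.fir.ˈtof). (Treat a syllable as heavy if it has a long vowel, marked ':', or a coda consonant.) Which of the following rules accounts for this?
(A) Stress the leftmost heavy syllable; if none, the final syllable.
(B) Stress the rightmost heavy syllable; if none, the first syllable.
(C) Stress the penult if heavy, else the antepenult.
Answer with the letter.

Rule A → syllable 2 (observed: 4).
Rule B → syllable 4 ✓.
Rule C → syllable 3 (observed: 4).

B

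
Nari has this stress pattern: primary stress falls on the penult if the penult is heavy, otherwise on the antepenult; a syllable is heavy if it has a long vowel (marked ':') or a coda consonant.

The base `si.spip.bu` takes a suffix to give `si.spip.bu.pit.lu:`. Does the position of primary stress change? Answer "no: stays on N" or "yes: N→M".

Base `si.spip.bu` (3 syllables):
  Weights: 1 si L, 2 spip H, 3 bu L.
  The penult (syllable 2, spip) is heavy, so it takes stress.
  → primary stress on syllable 2.
Suffixed `si.spip.bu.pit.lu:` (5 syllables):
  Weights: 3 bu L, 4 pit H, 5 lu: H.
  The penult (syllable 4, pit) is heavy, so it takes stress.
  → primary stress on syllable 4.

yes: 2→4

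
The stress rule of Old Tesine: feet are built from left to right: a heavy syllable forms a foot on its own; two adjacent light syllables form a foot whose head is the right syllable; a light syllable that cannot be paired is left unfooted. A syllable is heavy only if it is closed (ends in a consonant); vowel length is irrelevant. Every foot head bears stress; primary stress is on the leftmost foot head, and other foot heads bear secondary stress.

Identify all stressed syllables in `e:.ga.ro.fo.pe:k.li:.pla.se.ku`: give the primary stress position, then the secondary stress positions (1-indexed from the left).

primary 2, secondary 4, 5, 7, 9

Weights: 1 e: L, 2 ga L, 3 ro L, 4 fo L, 5 pe:k H, 6 li: L, 7 pla L, 8 se L, 9 ku L.
Parse left to right (heavy = foot alone; LL = one foot; stranded L unfooted): (e:.ˈga) (ro.ˈfo) (ˈpe:k) (li:.ˈpla) (se.ˈku).
Foot heads: 2, 4, 5, 7, 9.
Primary stress on the leftmost head = syllable 2.
Secondary stress on 4, 5, 7, 9: e:.ˈga.ro.ˌfo.ˌpe:k.li:.ˌpla.se.ˌku.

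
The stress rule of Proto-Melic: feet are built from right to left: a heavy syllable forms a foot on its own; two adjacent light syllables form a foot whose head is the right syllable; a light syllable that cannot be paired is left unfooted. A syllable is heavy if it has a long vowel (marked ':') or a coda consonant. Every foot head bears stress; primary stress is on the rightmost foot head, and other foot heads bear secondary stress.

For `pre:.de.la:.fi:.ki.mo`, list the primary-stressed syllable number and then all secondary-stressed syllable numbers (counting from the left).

primary 6, secondary 1, 3, 4

Weights: 1 pre: H, 2 de L, 3 la: H, 4 fi: H, 5 ki L, 6 mo L.
Parse right to left (heavy = foot alone; LL = one foot; stranded L unfooted): (ˈpre:) de (ˈla:) (ˈfi:) (ki.ˈmo).
Foot heads: 1, 3, 4, 6.
Primary stress on the rightmost head = syllable 6.
Secondary stress on 1, 3, 4: ˌpre:.de.ˌla:.ˌfi:.ki.ˈmo.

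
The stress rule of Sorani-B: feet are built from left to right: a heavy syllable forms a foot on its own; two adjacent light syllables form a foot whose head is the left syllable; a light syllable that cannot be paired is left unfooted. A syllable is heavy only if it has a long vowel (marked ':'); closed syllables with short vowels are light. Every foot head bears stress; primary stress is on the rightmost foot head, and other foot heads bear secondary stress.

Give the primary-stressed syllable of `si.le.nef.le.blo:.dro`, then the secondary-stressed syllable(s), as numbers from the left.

primary 5, secondary 1, 3

Weights: 1 si L, 2 le L, 3 nef L, 4 le L, 5 blo: H, 6 dro L.
Parse left to right (heavy = foot alone; LL = one foot; stranded L unfooted): (ˈsi.le) (ˈnef.le) (ˈblo:) dro.
Foot heads: 1, 3, 5.
Primary stress on the rightmost head = syllable 5.
Secondary stress on 1, 3: ˌsi.le.ˌnef.le.ˈblo:.dro.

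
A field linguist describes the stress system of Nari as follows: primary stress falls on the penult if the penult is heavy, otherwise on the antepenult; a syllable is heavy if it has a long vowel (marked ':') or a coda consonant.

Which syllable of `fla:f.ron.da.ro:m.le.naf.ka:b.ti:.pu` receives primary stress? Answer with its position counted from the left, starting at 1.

8

Weights: 7 ka:b H, 8 ti: H, 9 pu L.
The penult (syllable 8, ti:) is heavy, so it takes stress.
Primary stress: syllable 8 → fla:f.ron.da.ro:m.le.naf.ka:b.ˈti:.pu.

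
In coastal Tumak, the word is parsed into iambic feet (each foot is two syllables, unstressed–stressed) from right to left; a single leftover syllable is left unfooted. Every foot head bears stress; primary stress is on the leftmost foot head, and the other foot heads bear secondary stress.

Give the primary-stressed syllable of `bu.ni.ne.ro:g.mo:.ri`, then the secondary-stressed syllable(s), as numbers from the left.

primary 2, secondary 4, 6

Parse right to left into iambic (σˈσ) feet: (bu.ˈni) (ne.ˈro:g) (mo:.ˈri).
Foot heads (stressed positions): 2, 4, 6.
End Rule Leftmost: primary stress on the leftmost head = syllable 2.
Secondary stress on 4, 6: bu.ˈni.ne.ˌro:g.mo:.ˌri.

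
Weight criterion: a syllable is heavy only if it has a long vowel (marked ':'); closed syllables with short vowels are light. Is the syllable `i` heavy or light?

`i`: short vowel, open (no coda). Short vowel → light.

light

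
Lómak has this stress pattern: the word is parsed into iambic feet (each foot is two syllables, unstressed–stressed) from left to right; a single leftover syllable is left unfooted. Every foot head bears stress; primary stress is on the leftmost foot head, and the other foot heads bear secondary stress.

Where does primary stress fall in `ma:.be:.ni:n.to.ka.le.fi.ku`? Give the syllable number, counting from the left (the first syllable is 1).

2

Parse left to right into iambic (σˈσ) feet: (ma:.ˈbe:) (ni:n.ˈto) (ka.ˈle) (fi.ˈku).
Foot heads (stressed positions): 2, 4, 6, 8.
End Rule Leftmost: primary stress on the leftmost head = syllable 2.
Primary stress: syllable 2 → ma:.ˈbe:.ni:n.to.ka.le.fi.ku.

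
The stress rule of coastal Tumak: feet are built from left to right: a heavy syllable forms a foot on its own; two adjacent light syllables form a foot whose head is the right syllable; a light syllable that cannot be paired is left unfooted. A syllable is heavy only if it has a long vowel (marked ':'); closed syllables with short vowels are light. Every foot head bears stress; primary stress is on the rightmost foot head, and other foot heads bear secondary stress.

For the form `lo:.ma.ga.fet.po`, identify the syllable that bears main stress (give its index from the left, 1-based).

Weights: 1 lo: H, 2 ma L, 3 ga L, 4 fet L, 5 po L.
Parse left to right (heavy = foot alone; LL = one foot; stranded L unfooted): (ˈlo:) (ma.ˈga) (fet.ˈpo).
Foot heads: 1, 3, 5.
Primary stress on the rightmost head = syllable 5.
Primary stress: syllable 5 → lo:.ma.ga.fet.ˈpo.

5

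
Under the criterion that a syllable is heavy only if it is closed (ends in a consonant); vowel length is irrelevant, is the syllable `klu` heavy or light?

light

`klu`: short vowel, open (no coda). Open (no coda) → light.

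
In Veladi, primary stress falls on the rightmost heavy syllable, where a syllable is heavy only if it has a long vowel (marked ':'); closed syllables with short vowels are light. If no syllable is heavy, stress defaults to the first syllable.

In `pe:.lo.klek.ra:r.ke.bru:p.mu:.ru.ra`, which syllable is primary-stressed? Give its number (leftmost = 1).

7

Weights: 1 pe: H, 2 lo L, 3 klek L, 4 ra:r H, 5 ke L, 6 bru:p H, 7 mu: H, 8 ru L, 9 ra L.
Heavy syllables in the domain: 1, 4, 6, 7. The rightmost is syllable 7 (mu:).
Primary stress: syllable 7 → pe:.lo.klek.ra:r.ke.bru:p.ˈmu:.ru.ra.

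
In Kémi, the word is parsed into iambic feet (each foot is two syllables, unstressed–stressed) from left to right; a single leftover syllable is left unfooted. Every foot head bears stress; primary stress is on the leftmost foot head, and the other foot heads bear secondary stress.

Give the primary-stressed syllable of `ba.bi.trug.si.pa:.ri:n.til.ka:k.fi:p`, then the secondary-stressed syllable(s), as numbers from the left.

primary 2, secondary 4, 6, 8

Parse left to right into iambic (σˈσ) feet: (ba.ˈbi) (trug.ˈsi) (pa:.ˈri:n) (til.ˈka:k) fi:p. Syllable 9 is left unfooted.
Foot heads (stressed positions): 2, 4, 6, 8.
End Rule Leftmost: primary stress on the leftmost head = syllable 2.
Secondary stress on 4, 6, 8: ba.ˈbi.trug.ˌsi.pa:.ˌri:n.til.ˌka:k.fi:p.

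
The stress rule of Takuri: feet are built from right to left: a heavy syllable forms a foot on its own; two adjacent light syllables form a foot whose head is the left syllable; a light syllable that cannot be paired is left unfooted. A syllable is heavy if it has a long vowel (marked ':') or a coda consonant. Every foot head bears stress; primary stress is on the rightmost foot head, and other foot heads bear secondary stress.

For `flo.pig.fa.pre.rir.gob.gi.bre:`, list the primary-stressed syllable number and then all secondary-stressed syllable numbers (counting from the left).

Weights: 1 flo L, 2 pig H, 3 fa L, 4 pre L, 5 rir H, 6 gob H, 7 gi L, 8 bre: H.
Parse right to left (heavy = foot alone; LL = one foot; stranded L unfooted): flo (ˈpig) (ˈfa.pre) (ˈrir) (ˈgob) gi (ˈbre:).
Foot heads: 2, 3, 5, 6, 8.
Primary stress on the rightmost head = syllable 8.
Secondary stress on 2, 3, 5, 6: flo.ˌpig.ˌfa.pre.ˌrir.ˌgob.gi.ˈbre:.

primary 8, secondary 2, 3, 5, 6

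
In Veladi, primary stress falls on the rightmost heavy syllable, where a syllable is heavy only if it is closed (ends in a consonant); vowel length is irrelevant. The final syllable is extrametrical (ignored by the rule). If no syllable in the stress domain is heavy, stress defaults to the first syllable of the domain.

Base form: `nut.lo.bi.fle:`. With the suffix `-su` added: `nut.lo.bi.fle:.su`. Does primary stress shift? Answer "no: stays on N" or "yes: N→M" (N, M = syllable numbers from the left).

Base `nut.lo.bi.fle:` (4 syllables):
  The final syllable (4, fle:) is extrametrical; the stress domain is syllables 1–3.
  Weights: 1 nut H, 2 lo L, 3 bi L.
  Heavy syllables in the domain: 1. The rightmost is syllable 1 (nut).
  → primary stress on syllable 1.
Suffixed `nut.lo.bi.fle:.su` (5 syllables):
  The final syllable (5, su) is extrametrical; the stress domain is syllables 1–4.
  Weights: 1 nut H, 2 lo L, 3 bi L, 4 fle: L.
  Heavy syllables in the domain: 1. The rightmost is syllable 1 (nut).
  → primary stress on syllable 1.

no: stays on 1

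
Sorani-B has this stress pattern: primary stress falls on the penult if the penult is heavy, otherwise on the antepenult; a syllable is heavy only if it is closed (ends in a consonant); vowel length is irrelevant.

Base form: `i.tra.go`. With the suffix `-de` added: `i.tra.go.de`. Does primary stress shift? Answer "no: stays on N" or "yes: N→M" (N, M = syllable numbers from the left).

yes: 1→2

Base `i.tra.go` (3 syllables):
  Weights: 1 i L, 2 tra L, 3 go L.
  The penult (syllable 2, tra) is light, so stress falls on the antepenult (syllable 1, i).
  → primary stress on syllable 1.
Suffixed `i.tra.go.de` (4 syllables):
  Weights: 2 tra L, 3 go L, 4 de L.
  The penult (syllable 3, go) is light, so stress falls on the antepenult (syllable 2, tra).
  → primary stress on syllable 2.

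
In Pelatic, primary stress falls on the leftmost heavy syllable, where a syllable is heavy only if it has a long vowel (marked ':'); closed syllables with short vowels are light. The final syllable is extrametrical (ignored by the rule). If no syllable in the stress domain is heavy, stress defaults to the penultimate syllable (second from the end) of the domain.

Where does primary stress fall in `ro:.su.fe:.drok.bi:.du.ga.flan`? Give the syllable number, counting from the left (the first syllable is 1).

The final syllable (8, flan) is extrametrical; the stress domain is syllables 1–7.
Weights: 1 ro: H, 2 su L, 3 fe: H, 4 drok L, 5 bi: H, 6 du L, 7 ga L.
Heavy syllables in the domain: 1, 3, 5. The leftmost is syllable 1 (ro:).
Primary stress: syllable 1 → ˈro:.su.fe:.drok.bi:.du.ga.flan.

1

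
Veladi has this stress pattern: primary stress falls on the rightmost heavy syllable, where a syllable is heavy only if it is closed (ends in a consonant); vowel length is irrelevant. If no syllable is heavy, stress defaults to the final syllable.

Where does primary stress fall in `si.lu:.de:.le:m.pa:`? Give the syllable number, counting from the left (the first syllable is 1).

Weights: 1 si L, 2 lu: L, 3 de: L, 4 le:m H, 5 pa: L.
Heavy syllables in the domain: 4. The rightmost is syllable 4 (le:m).
Primary stress: syllable 4 → si.lu:.de:.ˈle:m.pa:.

4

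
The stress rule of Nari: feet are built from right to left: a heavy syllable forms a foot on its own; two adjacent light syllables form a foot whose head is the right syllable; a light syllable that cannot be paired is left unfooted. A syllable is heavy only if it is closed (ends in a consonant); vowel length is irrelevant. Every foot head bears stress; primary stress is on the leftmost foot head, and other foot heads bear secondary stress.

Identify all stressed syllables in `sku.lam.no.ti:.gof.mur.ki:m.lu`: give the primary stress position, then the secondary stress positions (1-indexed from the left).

Weights: 1 sku L, 2 lam H, 3 no L, 4 ti: L, 5 gof H, 6 mur H, 7 ki:m H, 8 lu L.
Parse right to left (heavy = foot alone; LL = one foot; stranded L unfooted): sku (ˈlam) (no.ˈti:) (ˈgof) (ˈmur) (ˈki:m) lu.
Foot heads: 2, 4, 5, 6, 7.
Primary stress on the leftmost head = syllable 2.
Secondary stress on 4, 5, 6, 7: sku.ˈlam.no.ˌti:.ˌgof.ˌmur.ˌki:m.lu.

primary 2, secondary 4, 5, 6, 7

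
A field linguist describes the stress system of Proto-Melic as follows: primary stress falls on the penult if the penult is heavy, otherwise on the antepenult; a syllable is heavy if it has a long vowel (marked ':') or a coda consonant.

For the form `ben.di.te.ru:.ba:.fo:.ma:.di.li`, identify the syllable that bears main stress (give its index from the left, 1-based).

Weights: 7 ma: H, 8 di L, 9 li L.
The penult (syllable 8, di) is light, so stress falls on the antepenult (syllable 7, ma:).
Primary stress: syllable 7 → ben.di.te.ru:.ba:.fo:.ˈma:.di.li.

7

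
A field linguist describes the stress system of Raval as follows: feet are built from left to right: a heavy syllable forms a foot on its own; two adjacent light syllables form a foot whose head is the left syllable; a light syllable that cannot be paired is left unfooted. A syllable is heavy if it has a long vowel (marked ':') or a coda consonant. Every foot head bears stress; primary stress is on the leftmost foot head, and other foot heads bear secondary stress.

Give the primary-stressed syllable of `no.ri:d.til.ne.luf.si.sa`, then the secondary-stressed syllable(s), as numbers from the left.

Weights: 1 no L, 2 ri:d H, 3 til H, 4 ne L, 5 luf H, 6 si L, 7 sa L.
Parse left to right (heavy = foot alone; LL = one foot; stranded L unfooted): no (ˈri:d) (ˈtil) ne (ˈluf) (ˈsi.sa).
Foot heads: 2, 3, 5, 6.
Primary stress on the leftmost head = syllable 2.
Secondary stress on 3, 5, 6: no.ˈri:d.ˌtil.ne.ˌluf.ˌsi.sa.

primary 2, secondary 3, 5, 6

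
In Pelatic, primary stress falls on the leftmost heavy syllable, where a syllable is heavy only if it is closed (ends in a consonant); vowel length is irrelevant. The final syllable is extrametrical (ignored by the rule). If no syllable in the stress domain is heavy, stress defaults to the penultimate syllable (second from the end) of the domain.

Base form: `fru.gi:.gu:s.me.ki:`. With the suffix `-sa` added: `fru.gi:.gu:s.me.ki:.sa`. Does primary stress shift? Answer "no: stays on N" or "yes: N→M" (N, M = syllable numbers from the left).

no: stays on 3

Base `fru.gi:.gu:s.me.ki:` (5 syllables):
  The final syllable (5, ki:) is extrametrical; the stress domain is syllables 1–4.
  Weights: 1 fru L, 2 gi: L, 3 gu:s H, 4 me L.
  Heavy syllables in the domain: 3. The leftmost is syllable 3 (gu:s).
  → primary stress on syllable 3.
Suffixed `fru.gi:.gu:s.me.ki:.sa` (6 syllables):
  The final syllable (6, sa) is extrametrical; the stress domain is syllables 1–5.
  Weights: 1 fru L, 2 gi: L, 3 gu:s H, 4 me L, 5 ki: L.
  Heavy syllables in the domain: 3. The leftmost is syllable 3 (gu:s).
  → primary stress on syllable 3.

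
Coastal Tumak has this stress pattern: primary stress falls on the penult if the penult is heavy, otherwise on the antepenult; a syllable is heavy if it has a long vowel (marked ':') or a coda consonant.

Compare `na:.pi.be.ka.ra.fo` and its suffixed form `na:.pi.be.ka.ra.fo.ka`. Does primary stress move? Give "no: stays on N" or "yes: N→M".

Base `na:.pi.be.ka.ra.fo` (6 syllables):
  Weights: 4 ka L, 5 ra L, 6 fo L.
  The penult (syllable 5, ra) is light, so stress falls on the antepenult (syllable 4, ka).
  → primary stress on syllable 4.
Suffixed `na:.pi.be.ka.ra.fo.ka` (7 syllables):
  Weights: 5 ra L, 6 fo L, 7 ka L.
  The penult (syllable 6, fo) is light, so stress falls on the antepenult (syllable 5, ra).
  → primary stress on syllable 5.

yes: 4→5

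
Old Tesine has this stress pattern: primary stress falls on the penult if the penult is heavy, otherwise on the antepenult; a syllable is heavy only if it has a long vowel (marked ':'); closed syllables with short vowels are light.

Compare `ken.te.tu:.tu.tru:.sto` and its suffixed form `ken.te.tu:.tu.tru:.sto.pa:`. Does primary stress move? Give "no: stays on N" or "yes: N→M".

no: stays on 5

Base `ken.te.tu:.tu.tru:.sto` (6 syllables):
  Weights: 4 tu L, 5 tru: H, 6 sto L.
  The penult (syllable 5, tru:) is heavy, so it takes stress.
  → primary stress on syllable 5.
Suffixed `ken.te.tu:.tu.tru:.sto.pa:` (7 syllables):
  Weights: 5 tru: H, 6 sto L, 7 pa: H.
  The penult (syllable 6, sto) is light, so stress falls on the antepenult (syllable 5, tru:).
  → primary stress on syllable 5.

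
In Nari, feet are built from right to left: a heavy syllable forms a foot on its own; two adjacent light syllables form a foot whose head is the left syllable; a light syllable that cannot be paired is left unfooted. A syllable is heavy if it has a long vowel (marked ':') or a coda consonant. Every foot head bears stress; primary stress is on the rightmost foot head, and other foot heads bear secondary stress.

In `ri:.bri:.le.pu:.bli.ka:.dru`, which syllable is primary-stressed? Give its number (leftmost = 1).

Weights: 1 ri: H, 2 bri: H, 3 le L, 4 pu: H, 5 bli L, 6 ka: H, 7 dru L.
Parse right to left (heavy = foot alone; LL = one foot; stranded L unfooted): (ˈri:) (ˈbri:) le (ˈpu:) bli (ˈka:) dru.
Foot heads: 1, 2, 4, 6.
Primary stress on the rightmost head = syllable 6.
Primary stress: syllable 6 → ri:.bri:.le.pu:.bli.ˈka:.dru.

6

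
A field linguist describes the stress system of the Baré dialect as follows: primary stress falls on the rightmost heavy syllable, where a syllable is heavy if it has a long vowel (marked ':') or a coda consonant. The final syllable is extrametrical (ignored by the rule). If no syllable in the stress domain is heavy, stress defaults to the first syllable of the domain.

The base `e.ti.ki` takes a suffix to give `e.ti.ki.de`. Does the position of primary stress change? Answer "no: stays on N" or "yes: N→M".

Base `e.ti.ki` (3 syllables):
  The final syllable (3, ki) is extrametrical; the stress domain is syllables 1–2.
  Weights: 1 e L, 2 ti L.
  No heavy syllable in the domain; default to the first syllable of the domain = syllable 1.
  → primary stress on syllable 1.
Suffixed `e.ti.ki.de` (4 syllables):
  The final syllable (4, de) is extrametrical; the stress domain is syllables 1–3.
  Weights: 1 e L, 2 ti L, 3 ki L.
  No heavy syllable in the domain; default to the first syllable of the domain = syllable 1.
  → primary stress on syllable 1.

no: stays on 1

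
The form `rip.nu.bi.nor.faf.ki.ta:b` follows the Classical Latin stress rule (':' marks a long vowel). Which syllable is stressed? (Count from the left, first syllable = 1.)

5

Classical Latin: stress the penult if heavy (long vowel or closed), else the antepenult.
Weights: 5 faf H, 6 ki L, 7 ta:b H.
The penult (syllable 6, ki) is light, so stress falls on the antepenult (syllable 5, faf).
Stress on syllable 5: rip.nu.bi.nor.ˈfaf.ki.ta:b.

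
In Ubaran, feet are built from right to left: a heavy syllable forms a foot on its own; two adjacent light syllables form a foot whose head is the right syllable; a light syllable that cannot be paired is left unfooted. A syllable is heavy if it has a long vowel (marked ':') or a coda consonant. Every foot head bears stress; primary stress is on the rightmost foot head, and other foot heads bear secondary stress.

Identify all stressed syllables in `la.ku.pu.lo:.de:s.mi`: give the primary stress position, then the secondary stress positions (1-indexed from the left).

primary 5, secondary 3, 4

Weights: 1 la L, 2 ku L, 3 pu L, 4 lo: H, 5 de:s H, 6 mi L.
Parse right to left (heavy = foot alone; LL = one foot; stranded L unfooted): la (ku.ˈpu) (ˈlo:) (ˈde:s) mi.
Foot heads: 3, 4, 5.
Primary stress on the rightmost head = syllable 5.
Secondary stress on 3, 4: la.ku.ˌpu.ˌlo:.ˈde:s.mi.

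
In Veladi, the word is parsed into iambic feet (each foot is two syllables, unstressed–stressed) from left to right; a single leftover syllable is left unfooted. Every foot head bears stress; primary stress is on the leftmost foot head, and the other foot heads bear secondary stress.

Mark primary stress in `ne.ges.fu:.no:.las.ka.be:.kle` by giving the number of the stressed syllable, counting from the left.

2

Parse left to right into iambic (σˈσ) feet: (ne.ˈges) (fu:.ˈno:) (las.ˈka) (be:.ˈkle).
Foot heads (stressed positions): 2, 4, 6, 8.
End Rule Leftmost: primary stress on the leftmost head = syllable 2.
Primary stress: syllable 2 → ne.ˈges.fu:.no:.las.ka.be:.kle.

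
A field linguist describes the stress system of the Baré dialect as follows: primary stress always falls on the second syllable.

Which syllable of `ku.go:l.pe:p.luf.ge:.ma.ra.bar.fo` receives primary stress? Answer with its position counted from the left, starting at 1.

The word has 9 syllables; the second syllable is syllable 2 (go:l).
Primary stress: syllable 2 → ku.ˈgo:l.pe:p.luf.ge:.ma.ra.bar.fo.

2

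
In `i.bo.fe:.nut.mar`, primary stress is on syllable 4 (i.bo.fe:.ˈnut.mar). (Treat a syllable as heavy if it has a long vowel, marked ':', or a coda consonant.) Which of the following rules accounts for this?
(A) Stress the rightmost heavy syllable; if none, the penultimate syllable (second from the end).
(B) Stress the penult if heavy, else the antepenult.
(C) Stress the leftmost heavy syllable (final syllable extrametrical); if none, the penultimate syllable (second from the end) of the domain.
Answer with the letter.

Rule A → syllable 5 (observed: 4).
Rule B → syllable 4 ✓.
Rule C → syllable 3 (observed: 4).

B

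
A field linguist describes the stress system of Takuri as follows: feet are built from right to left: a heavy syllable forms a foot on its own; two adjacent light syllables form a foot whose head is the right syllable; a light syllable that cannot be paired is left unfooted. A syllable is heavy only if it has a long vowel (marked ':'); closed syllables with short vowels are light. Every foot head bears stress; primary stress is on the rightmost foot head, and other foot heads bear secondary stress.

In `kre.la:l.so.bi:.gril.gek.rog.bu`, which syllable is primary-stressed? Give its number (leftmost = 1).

Weights: 1 kre L, 2 la:l H, 3 so L, 4 bi: H, 5 gril L, 6 gek L, 7 rog L, 8 bu L.
Parse right to left (heavy = foot alone; LL = one foot; stranded L unfooted): kre (ˈla:l) so (ˈbi:) (gril.ˈgek) (rog.ˈbu).
Foot heads: 2, 4, 6, 8.
Primary stress on the rightmost head = syllable 8.
Primary stress: syllable 8 → kre.la:l.so.bi:.gril.gek.rog.ˈbu.

8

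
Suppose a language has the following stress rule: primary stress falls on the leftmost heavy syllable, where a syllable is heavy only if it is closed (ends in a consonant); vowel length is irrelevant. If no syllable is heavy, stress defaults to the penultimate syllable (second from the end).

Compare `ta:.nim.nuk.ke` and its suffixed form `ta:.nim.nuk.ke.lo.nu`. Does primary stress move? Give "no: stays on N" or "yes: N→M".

no: stays on 2

Base `ta:.nim.nuk.ke` (4 syllables):
  Weights: 1 ta: L, 2 nim H, 3 nuk H, 4 ke L.
  Heavy syllables in the domain: 2, 3. The leftmost is syllable 2 (nim).
  → primary stress on syllable 2.
Suffixed `ta:.nim.nuk.ke.lo.nu` (6 syllables):
  Weights: 1 ta: L, 2 nim H, 3 nuk H, 4 ke L, 5 lo L, 6 nu L.
  Heavy syllables in the domain: 2, 3. The leftmost is syllable 2 (nim).
  → primary stress on syllable 2.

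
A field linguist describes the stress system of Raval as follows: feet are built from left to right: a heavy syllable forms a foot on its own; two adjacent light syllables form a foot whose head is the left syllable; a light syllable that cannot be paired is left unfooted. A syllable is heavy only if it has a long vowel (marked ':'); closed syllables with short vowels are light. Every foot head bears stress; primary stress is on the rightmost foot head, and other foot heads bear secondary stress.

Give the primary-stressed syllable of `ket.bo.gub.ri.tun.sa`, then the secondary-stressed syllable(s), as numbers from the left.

Weights: 1 ket L, 2 bo L, 3 gub L, 4 ri L, 5 tun L, 6 sa L.
Parse left to right (heavy = foot alone; LL = one foot; stranded L unfooted): (ˈket.bo) (ˈgub.ri) (ˈtun.sa).
Foot heads: 1, 3, 5.
Primary stress on the rightmost head = syllable 5.
Secondary stress on 1, 3: ˌket.bo.ˌgub.ri.ˈtun.sa.

primary 5, secondary 1, 3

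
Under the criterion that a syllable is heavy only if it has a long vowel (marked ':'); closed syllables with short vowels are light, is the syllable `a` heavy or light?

`a`: short vowel, open (no coda). Short vowel → light.

light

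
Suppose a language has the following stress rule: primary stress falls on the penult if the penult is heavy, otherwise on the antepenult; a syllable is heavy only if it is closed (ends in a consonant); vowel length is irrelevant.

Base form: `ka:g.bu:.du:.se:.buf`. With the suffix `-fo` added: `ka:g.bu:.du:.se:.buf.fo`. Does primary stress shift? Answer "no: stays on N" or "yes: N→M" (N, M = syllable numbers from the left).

yes: 3→5

Base `ka:g.bu:.du:.se:.buf` (5 syllables):
  Weights: 3 du: L, 4 se: L, 5 buf H.
  The penult (syllable 4, se:) is light, so stress falls on the antepenult (syllable 3, du:).
  → primary stress on syllable 3.
Suffixed `ka:g.bu:.du:.se:.buf.fo` (6 syllables):
  Weights: 4 se: L, 5 buf H, 6 fo L.
  The penult (syllable 5, buf) is heavy, so it takes stress.
  → primary stress on syllable 5.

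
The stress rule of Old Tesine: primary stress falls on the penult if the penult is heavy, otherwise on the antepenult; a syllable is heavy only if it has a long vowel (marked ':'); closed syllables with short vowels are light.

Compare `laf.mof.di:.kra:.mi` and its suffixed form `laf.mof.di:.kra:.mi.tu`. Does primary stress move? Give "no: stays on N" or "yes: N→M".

no: stays on 4

Base `laf.mof.di:.kra:.mi` (5 syllables):
  Weights: 3 di: H, 4 kra: H, 5 mi L.
  The penult (syllable 4, kra:) is heavy, so it takes stress.
  → primary stress on syllable 4.
Suffixed `laf.mof.di:.kra:.mi.tu` (6 syllables):
  Weights: 4 kra: H, 5 mi L, 6 tu L.
  The penult (syllable 5, mi) is light, so stress falls on the antepenult (syllable 4, kra:).
  → primary stress on syllable 4.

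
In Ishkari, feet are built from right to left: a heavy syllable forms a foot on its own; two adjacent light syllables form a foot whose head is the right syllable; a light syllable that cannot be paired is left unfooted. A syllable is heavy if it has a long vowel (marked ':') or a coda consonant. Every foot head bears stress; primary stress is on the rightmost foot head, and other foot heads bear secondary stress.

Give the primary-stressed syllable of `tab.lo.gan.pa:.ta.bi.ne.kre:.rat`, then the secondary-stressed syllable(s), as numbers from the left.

Weights: 1 tab H, 2 lo L, 3 gan H, 4 pa: H, 5 ta L, 6 bi L, 7 ne L, 8 kre: H, 9 rat H.
Parse right to left (heavy = foot alone; LL = one foot; stranded L unfooted): (ˈtab) lo (ˈgan) (ˈpa:) ta (bi.ˈne) (ˈkre:) (ˈrat).
Foot heads: 1, 3, 4, 7, 8, 9.
Primary stress on the rightmost head = syllable 9.
Secondary stress on 1, 3, 4, 7, 8: ˌtab.lo.ˌgan.ˌpa:.ta.bi.ˌne.ˌkre:.ˈrat.

primary 9, secondary 1, 3, 4, 7, 8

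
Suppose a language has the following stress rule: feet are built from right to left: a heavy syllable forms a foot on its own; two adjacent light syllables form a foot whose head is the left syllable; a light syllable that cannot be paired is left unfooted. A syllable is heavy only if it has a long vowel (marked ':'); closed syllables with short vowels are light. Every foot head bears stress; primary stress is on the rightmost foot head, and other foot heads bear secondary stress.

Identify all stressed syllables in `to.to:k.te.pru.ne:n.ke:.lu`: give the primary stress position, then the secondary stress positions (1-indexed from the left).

Weights: 1 to L, 2 to:k H, 3 te L, 4 pru L, 5 ne:n H, 6 ke: H, 7 lu L.
Parse right to left (heavy = foot alone; LL = one foot; stranded L unfooted): to (ˈto:k) (ˈte.pru) (ˈne:n) (ˈke:) lu.
Foot heads: 2, 3, 5, 6.
Primary stress on the rightmost head = syllable 6.
Secondary stress on 2, 3, 5: to.ˌto:k.ˌte.pru.ˌne:n.ˈke:.lu.

primary 6, secondary 2, 3, 5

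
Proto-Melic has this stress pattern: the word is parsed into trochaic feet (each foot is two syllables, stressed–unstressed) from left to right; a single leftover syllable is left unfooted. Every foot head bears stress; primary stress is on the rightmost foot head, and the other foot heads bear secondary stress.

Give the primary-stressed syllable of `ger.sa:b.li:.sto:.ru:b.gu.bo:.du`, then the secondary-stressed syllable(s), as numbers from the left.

primary 7, secondary 1, 3, 5

Parse left to right into trochaic (ˈσσ) feet: (ˈger.sa:b) (ˈli:.sto:) (ˈru:b.gu) (ˈbo:.du).
Foot heads (stressed positions): 1, 3, 5, 7.
End Rule Rightmost: primary stress on the rightmost head = syllable 7.
Secondary stress on 1, 3, 5: ˌger.sa:b.ˌli:.sto:.ˌru:b.gu.ˈbo:.du.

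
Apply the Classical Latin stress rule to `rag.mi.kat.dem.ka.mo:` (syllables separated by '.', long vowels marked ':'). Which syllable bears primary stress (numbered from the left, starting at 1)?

Classical Latin: stress the penult if heavy (long vowel or closed), else the antepenult.
Weights: 4 dem H, 5 ka L, 6 mo: H.
The penult (syllable 5, ka) is light, so stress falls on the antepenult (syllable 4, dem).
Stress on syllable 4: rag.mi.kat.ˈdem.ka.mo:.

4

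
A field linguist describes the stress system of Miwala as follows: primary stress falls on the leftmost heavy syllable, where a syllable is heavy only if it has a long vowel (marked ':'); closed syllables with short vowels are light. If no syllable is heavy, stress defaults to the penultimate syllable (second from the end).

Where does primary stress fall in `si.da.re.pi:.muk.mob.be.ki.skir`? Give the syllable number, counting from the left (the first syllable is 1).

4

Weights: 1 si L, 2 da L, 3 re L, 4 pi: H, 5 muk L, 6 mob L, 7 be L, 8 ki L, 9 skir L.
Heavy syllables in the domain: 4. The leftmost is syllable 4 (pi:).
Primary stress: syllable 4 → si.da.re.ˈpi:.muk.mob.be.ki.skir.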